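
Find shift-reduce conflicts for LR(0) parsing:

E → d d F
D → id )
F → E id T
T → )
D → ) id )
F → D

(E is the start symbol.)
No shift-reduce conflicts

A shift-reduce conflict occurs when an LR(0) state has both:
  - a complete (reduce) item [A → α .] (dot at the end), and
  - a shift item [B → β . c γ] (dot before a terminal).

Augment with E' → E and build the canonical LR(0) collection (I0 = CLOSURE({[E' → . E]}), then GOTO on every symbol after a dot until no new states appear). It has 15 states:
  I0: { [E → . d d F], [E' → . E] }  — shift
  I1: { [E' → E .] }  — accept
  I2: { [E → d . d F] }  — shift
  I3: { [D → . ) id )], [D → . id )], [E → . d d F], [E → d d . F], [F → . D], [F → . E id T] }  — shift
  I4: { [D → ) . id )] }  — shift
  I5: { [F → D .] }  — reduce
  I6: { [F → E . id T] }  — shift
  I7: { [E → d d F .] }  — reduce
  I8: { [D → id . )] }  — shift
  I9: { [D → id ) .] }  — reduce
  I10: { [F → E id . T], [T → . )] }  — shift
  I11: { [T → ) .] }  — reduce
  I12: { [F → E id T .] }  — reduce
  I13: { [D → ) id . )] }  — shift
  I14: { [D → ) id ) .] }  — reduce

No state contains both a complete item and a shift item.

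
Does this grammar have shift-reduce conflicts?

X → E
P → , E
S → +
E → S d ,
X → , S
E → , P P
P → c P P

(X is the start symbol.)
No shift-reduce conflicts

A shift-reduce conflict occurs when an LR(0) state has both:
  - a complete (reduce) item [A → α .] (dot at the end), and
  - a shift item [B → β . c γ] (dot before a terminal).

Augment with X' → X and build the canonical LR(0) collection (I0 = CLOSURE({[X' → . X]}), then GOTO on every symbol after a dot until no new states appear). It has 17 states:
  I0: { [E → . , P P], [E → . S d ,], [S → . +], [X → . , S], [X → . E], [X' → . X] }  — shift
  I1: { [S → + .] }  — reduce
  I2: { [E → , . P P], [P → . , E], [P → . c P P], [S → . +], [X → , . S] }  — shift
  I3: { [X → E .] }  — reduce
  I4: { [E → S . d ,] }  — shift
  I5: { [X' → X .] }  — accept
  I6: { [E → S d . ,] }  — shift
  I7: { [E → S d , .] }  — reduce
  I8: { [E → . , P P], [E → . S d ,], [P → , . E], [S → . +] }  — shift
  I9: { [E → , P . P], [P → . , E], [P → . c P P] }  — shift
  I10: { [X → , S .] }  — reduce
  I11: { [P → . , E], [P → . c P P], [P → c . P P] }  — shift
  I12: { [P → . , E], [P → . c P P], [P → c P . P] }  — shift
  I13: { [P → c P P .] }  — reduce
  I14: { [E → , P P .] }  — reduce
  I15: { [E → , . P P], [P → . , E], [P → . c P P] }  — shift
  I16: { [P → , E .] }  — reduce

No state contains both a complete item and a shift item.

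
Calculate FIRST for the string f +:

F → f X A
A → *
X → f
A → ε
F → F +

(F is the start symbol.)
{ 'f' }

To compute FIRST(f +), process the symbols left to right:
Symbol f is a terminal. Add 'f' and stop.
FIRST(f +) = { 'f' }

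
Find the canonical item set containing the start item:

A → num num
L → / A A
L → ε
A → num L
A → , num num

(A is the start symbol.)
First, augment the grammar with A' → A
I₀ = CLOSURE({ [A' → . A] }):
  [A' → . A] has the dot before A: add [A → . num num], [A → . num L], [A → . , num num]
No further items can be added.

I₀ = { [A → . , num num], [A → . num L], [A → . num num], [A' → . A] }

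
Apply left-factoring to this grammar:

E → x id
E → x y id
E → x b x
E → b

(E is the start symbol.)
Left-factoring transforms A → αβ₁ | αβ₂ into A → αA' and A' → β₁ | β₂
(α is the longest common prefix among the alternatives). Repeat until
no nonterminal has two alternatives with a common prefix.

Round 1: E has alternatives sharing prefix 'x'. Introduce E': E → x E'
  Add: E' → id
  Add: E' → y id
  Add: E' → b x

No remaining common prefixes — done.

Resulting grammar:
E → x E'
E' → id
E' → y id
E' → b x
E → b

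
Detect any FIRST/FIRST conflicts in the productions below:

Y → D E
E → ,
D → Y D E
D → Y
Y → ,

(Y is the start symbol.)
A FIRST/FIRST conflict occurs when two productions N → α and N → β for the same non-terminal have FIRST(α) ∩ FIRST(β) ≠ ∅ (with ε ∈ FIRST of a nullable right-hand side, so two nullable alternatives also conflict).

FIRST sets of the non-terminals at (or reachable through a nullable prefix from) the front of some alternative:
  FIRST(D) = { ',' }
  FIRST(Y) = { ',' }

Productions for Y:
  Y → D E: FIRST = { ',' }
  Y → ,: FIRST = { ',' }
Productions for D:
  D → Y D E: FIRST = { ',' }
  D → Y: FIRST = { ',' }
E has only one production, so no FIRST/FIRST conflict is possible there.

Conflict for Y: Y → D E and Y → ,
  Overlap: { ',' }
Conflict for D: D → Y D E and D → Y
  Overlap: { ',' }

Answer: Yes. Y → D E / Y → ',' on { ',' }; D → Y D E / D → Y on { ',' }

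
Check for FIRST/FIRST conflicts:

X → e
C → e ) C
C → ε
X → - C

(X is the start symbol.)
A FIRST/FIRST conflict occurs when two productions N → α and N → β for the same non-terminal have FIRST(α) ∩ FIRST(β) ≠ ∅ (with ε ∈ FIRST of a nullable right-hand side, so two nullable alternatives also conflict).

Productions for X:
  X → e: FIRST = { 'e' }
  X → - C: FIRST = { '-' }
Productions for C:
  C → e ) C: FIRST = { 'e' }
  C → ε: FIRST = { ε }

All alternatives of each non-terminal have pairwise disjoint FIRST sets.

Answer: No FIRST/FIRST conflicts.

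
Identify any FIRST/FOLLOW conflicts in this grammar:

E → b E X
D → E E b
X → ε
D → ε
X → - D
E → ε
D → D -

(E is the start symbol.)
Yes. E → b E X with FOLLOW(E) on { 'b' }; D → E E b with FOLLOW(D) on { 'b' }; D → D '-' with FOLLOW(D) on { '-', 'b' }; X → '-' D with FOLLOW(X) on { '-' }

A FIRST/FOLLOW conflict occurs when a non-terminal N has a nullable alternative N → β (β ⇒* ε) and another alternative N → α with FIRST(α) ∩ FOLLOW(N) ≠ ∅: on such a lookahead the parser cannot decide between expanding α and letting N vanish via β.

Nullable non-terminals: D, E, X.
FIRST sets used below: FIRST(E) = { 'b', ε }, FIRST(D) = { '-', 'b', ε }

D: nullable alternative(s) D → ε; FOLLOW(D) = { $, '-', 'b' }
  D → E E b: FIRST \ {ε} = { 'b' } — overlaps FOLLOW(D) on { 'b' }: CONFLICT
  D → ε: FIRST \ {ε} = { } — this is the only nullable alternative, skip
  D → D -: FIRST \ {ε} = { '-', 'b' } — overlaps FOLLOW(D) on { '-', 'b' }: CONFLICT

E: nullable alternative(s) E → ε; FOLLOW(E) = { $, '-', 'b' }
  E → b E X: FIRST \ {ε} = { 'b' } — overlaps FOLLOW(E) on { 'b' }: CONFLICT
  E → ε: FIRST \ {ε} = { } — this is the only nullable alternative, skip

X: nullable alternative(s) X → ε; FOLLOW(X) = { $, '-', 'b' }
  X → ε: FIRST \ {ε} = { } — this is the only nullable alternative, skip
  X → - D: FIRST \ {ε} = { '-' } — overlaps FOLLOW(X) on { '-' }: CONFLICT

So the grammar has 4 FIRST/FOLLOW conflicts (marked CONFLICT above).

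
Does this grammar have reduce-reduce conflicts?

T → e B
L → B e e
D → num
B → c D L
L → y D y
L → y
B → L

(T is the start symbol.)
Yes — I12: [B → L .] vs [B → c D L .]

Augment with T' → T and build the canonical LR(0) collection (I0 = CLOSURE({[T' → . T]}), then GOTO on every symbol after a dot until no new states appear). It has 15 states:
  I0: { [T → . e B], [T' → . T] }  — shift
  I1: { [T' → T .] }  — accept
  I2: { [B → . L], [B → . c D L], [L → . B e e], [L → . y D y], [L → . y], [T → e . B] }  — shift
  I3: { [L → B . e e], [T → e B .] }  — shift, reduce
  I4: { [B → L .] }  — reduce
  I5: { [B → c . D L], [D → . num] }  — shift
  I6: { [D → . num], [L → y . D y], [L → y .] }  — shift, reduce
  I7: { [L → y D . y] }  — shift
  I8: { [D → num .] }  — reduce
  I9: { [L → y D y .] }  — reduce
  I10: { [B → . L], [B → . c D L], [B → c D . L], [L → . B e e], [L → . y D y], [L → . y] }  — shift
  I11: { [L → B . e e] }  — shift
  I12: { [B → L .], [B → c D L .] }  — 2 reduces
  I13: { [L → B e . e] }  — shift
  I14: { [L → B e e .] }  — reduce

I12 contains complete items [B → L .], [B → c D L .] — reduce-reduce conflict.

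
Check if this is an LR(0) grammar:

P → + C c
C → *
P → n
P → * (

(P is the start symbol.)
Yes, the grammar is LR(0)

Augment with P' → P and build the canonical LR(0) collection (I0 = CLOSURE({[P' → . P]}), then GOTO on every symbol after a dot until no new states appear). It has 9 states:
  I0: { [P → . * (], [P → . + C c], [P → . n], [P' → . P] }  — shift
  I1: { [P → * . (] }  — shift
  I2: { [C → . *], [P → + . C c] }  — shift
  I3: { [P' → P .] }  — accept
  I4: { [P → n .] }  — reduce
  I5: { [C → * .] }  — reduce
  I6: { [P → + C . c] }  — shift
  I7: { [P → + C c .] }  — reduce
  I8: { [P → * ( .] }  — reduce

Every state is either a pure shift/goto state or contains exactly one complete item and nothing to shift — no conflicts. The grammar is LR(0).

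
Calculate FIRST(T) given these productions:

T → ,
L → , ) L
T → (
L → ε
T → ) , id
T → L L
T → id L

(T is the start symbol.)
To compute FIRST(T), examine every production with T on the left-hand side, reading each right-hand side left to right until a non-nullable symbol is reached.

FIRST sets of the other non-terminals involved (by the same procedure, iterated to a fixed point):
  FIRST(L) = { ',', ε }

From T → ,:
  - ',' is a terminal: add ',' and stop
From T → (:
  - '(' is a terminal: add '(' and stop
From T → ) , id:
  - ')' is a terminal: add ')' and stop
From T → L L:
  - L is a non-terminal: add FIRST(L) \ {ε} = { ',' }
    L is nullable, so continue to the next symbol
  - L is a non-terminal: add FIRST(L) \ {ε} = { ',' }
    L is nullable and nothing follows, so the whole right-hand side can vanish: ε ∈ FIRST(T)
From T → id L:
  - id is a terminal: add 'id' and stop

Collecting: FIRST(T) = { '(', ')', ',', 'id', ε }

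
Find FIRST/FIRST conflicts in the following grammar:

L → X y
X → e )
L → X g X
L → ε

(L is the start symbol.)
Yes. L → X y / L → X g X on { 'e' }

A FIRST/FIRST conflict occurs when two productions N → α and N → β for the same non-terminal have FIRST(α) ∩ FIRST(β) ≠ ∅ (with ε ∈ FIRST of a nullable right-hand side, so two nullable alternatives also conflict).

FIRST sets of the non-terminals at (or reachable through a nullable prefix from) the front of some alternative:
  FIRST(X) = { 'e' }

Productions for L:
  L → X y: FIRST = { 'e' }
  L → X g X: FIRST = { 'e' }
  L → ε: FIRST = { ε }
X has only one production, so no FIRST/FIRST conflict is possible there.

Conflict for L: L → X y and L → X g X
  Overlap: { 'e' }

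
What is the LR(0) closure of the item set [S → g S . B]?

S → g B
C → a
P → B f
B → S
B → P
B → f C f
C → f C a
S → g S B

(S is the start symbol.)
Start with: [S → g S . B]
  [S → g S . B] has the dot before B: add [B → . S], [B → . P], [B → . f C f]
  [B → . S] has the dot before S: add [S → . g B], [S → . g S B]
  [B → . P] has the dot before P: add [P → . B f]
No further items can be added.

CLOSURE = { [B → . P], [B → . S], [B → . f C f], [P → . B f], [S → . g B], [S → . g S B], [S → g S . B] }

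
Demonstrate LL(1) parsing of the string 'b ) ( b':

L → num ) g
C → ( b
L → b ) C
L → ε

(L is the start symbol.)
Stack is shown with the top on the left.

Stack    Input      Action
--------------------------
L $      b ) ( b $  output L → b ) C
b ) C $  b ) ( b $  match 'b'
) C $    ) ( b $    match ')'
C $      ( b $      output C → ( b
( b $    ( b $      match '('
b $      b $        match 'b'
$        $          accept

The string is accepted.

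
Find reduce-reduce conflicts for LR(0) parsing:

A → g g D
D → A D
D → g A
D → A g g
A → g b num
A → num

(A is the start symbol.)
No reduce-reduce conflicts

Augment with A' → A and build the canonical LR(0) collection (I0 = CLOSURE({[A' → . A]}), then GOTO on every symbol after a dot until no new states appear). It has 17 states:
  I0: { [A → . g b num], [A → . g g D], [A → . num], [A' → . A] }  — shift
  I1: { [A' → A .] }  — accept
  I2: { [A → g . b num], [A → g . g D] }  — shift
  I3: { [A → num .] }  — reduce
  I4: { [A → g b . num] }  — shift
  I5: { [A → . g b num], [A → . g g D], [A → . num], [A → g g . D], [D → . A D], [D → . A g g], [D → . g A] }  — shift
  I6: { [A → . g b num], [A → . g g D], [A → . num], [D → . A D], [D → . A g g], [D → . g A], [D → A . D], [D → A . g g] }  — shift
  I7: { [A → g g D .] }  — reduce
  I8: { [A → . g b num], [A → . g g D], [A → . num], [A → g . b num], [A → g . g D], [D → g . A] }  — shift
  I9: { [D → g A .] }  — reduce
  I10: { [A → . g b num], [A → . g g D], [A → . num], [A → g . b num], [A → g . g D], [A → g g . D], [D → . A D], [D → . A g g], [D → . g A] }  — shift
  I11: { [A → . g b num], [A → . g g D], [A → . num], [A → g . b num], [A → g . g D], [A → g g . D], [D → . A D], [D → . A g g], [D → . g A], [D → g . A] }  — shift
  I12: { [A → . g b num], [A → . g g D], [A → . num], [D → . A D], [D → . A g g], [D → . g A], [D → A . D], [D → A . g g], [D → g A .] }  — shift, reduce
  I13: { [D → A D .] }  — reduce
  I14: { [A → . g b num], [A → . g g D], [A → . num], [A → g . b num], [A → g . g D], [D → A g . g], [D → g . A] }  — shift
  I15: { [A → . g b num], [A → . g g D], [A → . num], [A → g . b num], [A → g . g D], [A → g g . D], [D → . A D], [D → . A g g], [D → . g A], [D → A g g .] }  — shift, reduce
  I16: { [A → g b num .] }  — reduce

No state contains more than one complete item.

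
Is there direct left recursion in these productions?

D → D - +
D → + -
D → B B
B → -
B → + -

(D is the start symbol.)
Direct left recursion occurs when N → N α for some non-terminal N (the right-hand side begins with the left-hand side itself).

D → D - +: LEFT RECURSIVE (starts with D)
D → + -: starts with '+'
D → B B: starts with B
B → -: starts with '-'
B → + -: starts with '+'

The grammar has direct left recursion on: D.

Answer: Yes, D is left-recursive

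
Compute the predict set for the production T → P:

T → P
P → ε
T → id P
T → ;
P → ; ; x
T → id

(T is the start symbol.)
PREDICT(T → P) = (FIRST(RHS) \ {ε}) ∪ (FOLLOW(T) if ε ∈ FIRST(RHS), i.e. RHS ⇒* ε)
FIRST(P) = { ';', ε }
FIRST(P) = { ';', ε }
ε ∈ FIRST(P) (the right-hand side is nullable), so add FOLLOW(T) = { $ }
PREDICT(T → P) = { $, ';' }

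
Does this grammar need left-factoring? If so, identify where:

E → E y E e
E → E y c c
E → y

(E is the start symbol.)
Left-factoring is needed when two productions for the same non-terminal
share a common prefix on the right-hand side.

Productions for E:
  E → E y E e
  E → E y c c
  E → y

Found common prefix 'E y' in productions for E

Answer: Yes, E has productions with common prefix 'E y'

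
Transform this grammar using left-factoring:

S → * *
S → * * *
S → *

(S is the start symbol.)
Left-factoring transforms A → αβ₁ | αβ₂ into A → αA' and A' → β₁ | β₂
(α is the longest common prefix among the alternatives). Repeat until
no nonterminal has two alternatives with a common prefix.

Round 1: S has alternatives sharing prefix '*'. Introduce S': S → * S'
  Add: S' → *
  Add: S' → * *
  Add: S' → ε

Round 2: S' has alternatives sharing prefix '*'. Introduce S'': S' → * S''
  Add: S'' → ε
  Add: S'' → *

No remaining common prefixes — done.

Resulting grammar:
S → * S'
S' → * S''
S'' → ε
S'' → *
S' → ε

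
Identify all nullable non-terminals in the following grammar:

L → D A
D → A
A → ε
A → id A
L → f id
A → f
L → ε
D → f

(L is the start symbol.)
{ 'A', 'D', 'L' }

A non-terminal is nullable if it can derive ε (the empty string): either it has an ε-production, or it has a production whose right-hand side consists entirely of nullable non-terminals.

ε-productions: A → ε, L → ε
So A, L are immediately nullable.
D → A: every symbol on the right is nullable, so D is nullable too.
Every non-terminal is now nullable.
Nullable = { 'A', 'D', 'L' }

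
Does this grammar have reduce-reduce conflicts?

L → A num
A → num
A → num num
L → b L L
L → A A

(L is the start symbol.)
Augment with L' → L and build the canonical LR(0) collection (I0 = CLOSURE({[L' → . L]}), then GOTO on every symbol after a dot until no new states appear). It has 10 states:
  I0: { [A → . num num], [A → . num], [L → . A A], [L → . A num], [L → . b L L], [L' → . L] }  — shift
  I1: { [A → . num num], [A → . num], [L → A . A], [L → A . num] }  — shift
  I2: { [L' → L .] }  — accept
  I3: { [A → . num num], [A → . num], [L → . A A], [L → . A num], [L → . b L L], [L → b . L L] }  — shift
  I4: { [A → num . num], [A → num .] }  — shift, reduce
  I5: { [A → num num .] }  — reduce
  I6: { [A → . num num], [A → . num], [L → . A A], [L → . A num], [L → . b L L], [L → b L . L] }  — shift
  I7: { [L → b L L .] }  — reduce
  I8: { [L → A A .] }  — reduce
  I9: { [A → num . num], [A → num .], [L → A num .] }  — shift, 2 reduces

I9 contains complete items [A → num .], [L → A num .] — reduce-reduce conflict.

Answer: Yes — I9: [A → num .] vs [L → A num .]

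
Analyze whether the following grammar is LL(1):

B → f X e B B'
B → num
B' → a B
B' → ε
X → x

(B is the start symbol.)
Relevant sets:
  FOLLOW(B') = { $, 'a' }

For B:
  PREDICT(B → f X e B B') = { 'f' }
  PREDICT(B → num) = { 'num' }
For B':
  PREDICT(B' → a B) = { 'a' }
  PREDICT(B' → ε) = { $, 'a' }
X has a single production, so nothing to check there.

Conflict found: Predict set conflict for B': { 'a' }
The grammar is NOT LL(1).

Answer: No. Predict set conflict for B': { 'a' }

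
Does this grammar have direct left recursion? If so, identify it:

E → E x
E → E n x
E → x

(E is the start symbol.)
Direct left recursion occurs when N → N α for some non-terminal N (the right-hand side begins with the left-hand side itself).

E → E x: LEFT RECURSIVE (starts with E)
E → E n x: LEFT RECURSIVE (starts with E)
E → x: starts with x

The grammar has direct left recursion on: E.

Answer: Yes, E is left-recursive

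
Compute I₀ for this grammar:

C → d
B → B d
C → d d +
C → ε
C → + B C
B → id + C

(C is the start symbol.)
First, augment the grammar with C' → C
I₀ = CLOSURE({ [C' → . C] }):
  [C' → . C] has the dot before C: add [C → . d], [C → . d d +], [C → .], [C → . + B C]
No further items can be added.

I₀ = { [C → . + B C], [C → . d d +], [C → . d], [C → .], [C' → . C] }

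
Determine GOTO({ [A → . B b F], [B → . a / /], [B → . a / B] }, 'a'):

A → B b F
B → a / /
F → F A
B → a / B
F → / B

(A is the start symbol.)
GOTO(I, 'a') = CLOSURE({ [A → αX.β] : [A → α.Xβ] ∈ I, X = 'a' })

Items with dot before 'a', with the dot advanced:
  [B → . a / /] → [B → a . / /]
  [B → . a / B] → [B → a . / B]
Closure adds nothing (no advanced item has the dot before a non-terminal).

GOTO = { [B → a . / /], [B → a . / B] }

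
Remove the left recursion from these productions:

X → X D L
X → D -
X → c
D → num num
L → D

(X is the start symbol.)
X is directly left-recursive. The standard transformation for
  A → A α₁ | ... | A α_m | β₁ | ... | β_n
is
  A  → β₁ A' | ... | β_n A'
  A' → α₁ A' | ... | α_m A' | ε

X → D - becomes X → D - X'
X → c becomes X → c X'
X → X D L becomes X' → D L X'
Add X' → ε

Productions for other non-terminals are unchanged:
  D → num num
  L → D

Resulting grammar:
X → D - X'
X → c X'
X' → D L X'
X' → ε
D → num num
L → D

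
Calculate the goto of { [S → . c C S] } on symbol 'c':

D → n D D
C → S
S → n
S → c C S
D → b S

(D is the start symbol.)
GOTO(I, 'c') = CLOSURE({ [A → αX.β] : [A → α.Xβ] ∈ I, X = 'c' })

Items with dot before 'c', with the dot advanced:
  [S → . c C S] → [S → c . C S]
Closure of the advanced items:
  [S → c . C S] has the dot before C: add [C → . S]
  [C → . S] has the dot before S: add [S → . n], [S → . c C S]

GOTO = { [C → . S], [S → . c C S], [S → . n], [S → c . C S] }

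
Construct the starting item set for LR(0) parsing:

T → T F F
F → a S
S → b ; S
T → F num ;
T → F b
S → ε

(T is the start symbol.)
{ [F → . a S], [T → . F b], [T → . F num ;], [T → . T F F], [T' → . T] }

First, augment the grammar with T' → T
I₀ = CLOSURE({ [T' → . T] }):
  [T' → . T] has the dot before T: add [T → . T F F], [T → . F num ;], [T → . F b]
  [T → . F num ;] has the dot before F: add [F → . a S]
No further items can be added.

I₀ = { [F → . a S], [T → . F b], [T → . F num ;], [T → . T F F], [T' → . T] }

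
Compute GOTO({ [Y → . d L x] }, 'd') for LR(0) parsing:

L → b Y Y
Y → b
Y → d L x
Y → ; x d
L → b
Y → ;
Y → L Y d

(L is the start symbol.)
{ [L → . b Y Y], [L → . b], [Y → d . L x] }

GOTO(I, 'd') = CLOSURE({ [A → αX.β] : [A → α.Xβ] ∈ I, X = 'd' })

Items with dot before 'd', with the dot advanced:
  [Y → . d L x] → [Y → d . L x]
Closure of the advanced items:
  [Y → d . L x] has the dot before L: add [L → . b Y Y], [L → . b]

GOTO = { [L → . b Y Y], [L → . b], [Y → d . L x] }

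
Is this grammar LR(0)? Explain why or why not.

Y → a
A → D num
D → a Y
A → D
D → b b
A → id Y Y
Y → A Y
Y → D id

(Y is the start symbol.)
Augment with Y' → Y and build the canonical LR(0) collection (I0 = CLOSURE({[Y' → . Y]}), then GOTO on every symbol after a dot until no new states appear). It has 14 states:
  I0: { [A → . D num], [A → . D], [A → . id Y Y], [D → . a Y], [D → . b b], [Y → . A Y], [Y → . D id], [Y → . a], [Y' → . Y] }  — shift
  I1: { [A → . D num], [A → . D], [A → . id Y Y], [D → . a Y], [D → . b b], [Y → . A Y], [Y → . D id], [Y → . a], [Y → A . Y] }  — shift
  I2: { [A → D . num], [A → D .], [Y → D . id] }  — shift, reduce
  I3: { [Y' → Y .] }  — accept
  I4: { [A → . D num], [A → . D], [A → . id Y Y], [D → . a Y], [D → . b b], [D → a . Y], [Y → . A Y], [Y → . D id], [Y → . a], [Y → a .] }  — shift, reduce
  I5: { [D → b . b] }  — shift
  I6: { [A → . D num], [A → . D], [A → . id Y Y], [A → id . Y Y], [D → . a Y], [D → . b b], [Y → . A Y], [Y → . D id], [Y → . a] }  — shift
  I7: { [A → . D num], [A → . D], [A → . id Y Y], [A → id Y . Y], [D → . a Y], [D → . b b], [Y → . A Y], [Y → . D id], [Y → . a] }  — shift
  I8: { [A → id Y Y .] }  — reduce
  I9: { [D → b b .] }  — reduce
  I10: { [D → a Y .] }  — reduce
  I11: { [Y → D id .] }  — reduce
  I12: { [A → D num .] }  — reduce
  I13: { [Y → A Y .] }  — reduce

Conflict in state I2:
  Shift-reduce conflict between [A → D .] and [A → D . num]
So the grammar is NOT LR(0).

Answer: No. Shift-reduce conflict between [A → D .] and [A → D . num]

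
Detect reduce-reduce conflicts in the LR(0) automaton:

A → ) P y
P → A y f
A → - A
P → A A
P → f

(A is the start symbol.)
A reduce-reduce conflict occurs when an LR(0) state has two complete items [A → α .] and [B → β .] — both call for a reduction, and with no lookahead the parser cannot choose between them.

Augment with A' → A and build the canonical LR(0) collection (I0 = CLOSURE({[A' → . A]}), then GOTO on every symbol after a dot until no new states appear). It has 12 states:
  I0: { [A → . ) P y], [A → . - A], [A' → . A] }  — shift
  I1: { [A → ) . P y], [A → . ) P y], [A → . - A], [P → . A A], [P → . A y f], [P → . f] }  — shift
  I2: { [A → - . A], [A → . ) P y], [A → . - A] }  — shift
  I3: { [A' → A .] }  — accept
  I4: { [A → - A .] }  — reduce
  I5: { [A → . ) P y], [A → . - A], [P → A . A], [P → A . y f] }  — shift
  I6: { [A → ) P . y] }  — shift
  I7: { [P → f .] }  — reduce
  I8: { [A → ) P y .] }  — reduce
  I9: { [P → A A .] }  — reduce
  I10: { [P → A y . f] }  — shift
  I11: { [P → A y f .] }  — reduce

No state contains more than one complete item.

Answer: No reduce-reduce conflicts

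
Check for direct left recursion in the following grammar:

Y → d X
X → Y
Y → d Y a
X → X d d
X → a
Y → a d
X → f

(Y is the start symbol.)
Yes, X is left-recursive

Y → d X: starts with d
X → Y: starts with Y
Y → d Y a: starts with d
X → X d d: LEFT RECURSIVE (starts with X)
X → a: starts with a
Y → a d: starts with a
X → f: starts with f

The grammar has direct left recursion on: X.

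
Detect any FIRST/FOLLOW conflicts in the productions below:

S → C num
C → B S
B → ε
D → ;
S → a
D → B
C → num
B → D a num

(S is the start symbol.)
Nullable non-terminals: B, D.
FIRST sets used below: FIRST(D) = { ';', 'a', ε }, FIRST(B) = { ';', 'a', ε }

B: nullable alternative(s) B → ε; FOLLOW(B) = { ';', 'a', 'num' }
  B → ε: FIRST \ {ε} = { } — this is the only nullable alternative, skip
  B → D a num: FIRST \ {ε} = { ';', 'a' } — overlaps FOLLOW(B) on { ';', 'a' }: CONFLICT

D: nullable alternative(s) D → B; FOLLOW(D) = { 'a' }
  D → ;: FIRST \ {ε} = { ';' } — disjoint from FOLLOW(D)
  D → B: FIRST \ {ε} = { ';', 'a' } — this is the only nullable alternative, skip

C, S have no nullable alternative, so no FIRST/FOLLOW check is needed there.

So the grammar has 1 FIRST/FOLLOW conflict (marked CONFLICT above).

Answer: Yes. B → D a num with FOLLOW(B) on { ';', 'a' }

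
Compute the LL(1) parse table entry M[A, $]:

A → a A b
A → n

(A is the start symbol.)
Empty (error entry)

To find M[A, $], we find productions for A where $ is in the predict set (PREDICT(N → α) = (FIRST(α) \ {ε}) ∪ (FOLLOW(N) if α ⇒* ε)).

A → a A b: PREDICT = { 'a' }
A → n: PREDICT = { 'n' }

M[A, $] is empty (no production applies)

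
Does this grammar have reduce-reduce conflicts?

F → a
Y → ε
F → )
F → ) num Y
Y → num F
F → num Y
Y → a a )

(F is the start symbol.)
Augment with F' → F and build the canonical LR(0) collection (I0 = CLOSURE({[F' → . F]}), then GOTO on every symbol after a dot until no new states appear). It has 13 states:
  I0: { [F → . ) num Y], [F → . )], [F → . a], [F → . num Y], [F' → . F] }  — shift
  I1: { [F → ) . num Y], [F → ) .] }  — shift, reduce
  I2: { [F' → F .] }  — accept
  I3: { [F → a .] }  — reduce
  I4: { [F → num . Y], [Y → . a a )], [Y → . num F], [Y → .] }  — shift, reduce
  I5: { [F → num Y .] }  — reduce
  I6: { [Y → a . a )] }  — shift
  I7: { [F → . ) num Y], [F → . )], [F → . a], [F → . num Y], [Y → num . F] }  — shift
  I8: { [Y → num F .] }  — reduce
  I9: { [Y → a a . )] }  — shift
  I10: { [Y → a a ) .] }  — reduce
  I11: { [F → ) num . Y], [Y → . a a )], [Y → . num F], [Y → .] }  — shift, reduce
  I12: { [F → ) num Y .] }  — reduce

No state contains more than one complete item.

Answer: No reduce-reduce conflicts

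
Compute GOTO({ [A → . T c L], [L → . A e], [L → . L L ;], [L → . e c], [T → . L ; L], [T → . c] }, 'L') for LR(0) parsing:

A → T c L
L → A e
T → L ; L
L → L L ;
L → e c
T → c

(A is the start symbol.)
{ [A → . T c L], [L → . A e], [L → . L L ;], [L → . e c], [L → L . L ;], [T → . L ; L], [T → . c], [T → L . ; L] }

GOTO(I, 'L') = CLOSURE({ [A → αX.β] : [A → α.Xβ] ∈ I, X = 'L' })

Items with dot before 'L', with the dot advanced:
  [L → . L L ;] → [L → L . L ;]
  [T → . L ; L] → [T → L . ; L]
Closure of the advanced items:
  [L → L . L ;] has the dot before L: add [L → . A e], [L → . L L ;], [L → . e c]
  [L → . A e] has the dot before A: add [A → . T c L]
  [A → . T c L] has the dot before T: add [T → . L ; L], [T → . c]

GOTO = { [A → . T c L], [L → . A e], [L → . L L ;], [L → . e c], [L → L . L ;], [T → . L ; L], [T → . c], [T → L . ; L] }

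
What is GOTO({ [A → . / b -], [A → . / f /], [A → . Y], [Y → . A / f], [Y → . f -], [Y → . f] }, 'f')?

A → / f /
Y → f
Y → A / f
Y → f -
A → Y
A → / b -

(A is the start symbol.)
GOTO(I, 'f') = CLOSURE({ [A → αX.β] : [A → α.Xβ] ∈ I, X = 'f' })

Items with dot before 'f', with the dot advanced:
  [Y → . f] → [Y → f .]
  [Y → . f -] → [Y → f . -]
Closure adds nothing (no advanced item has the dot before a non-terminal).

GOTO = { [Y → f . -], [Y → f .] }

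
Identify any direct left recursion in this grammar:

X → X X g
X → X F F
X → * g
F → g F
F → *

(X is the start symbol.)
Yes, X is left-recursive

Direct left recursion occurs when N → N α for some non-terminal N (the right-hand side begins with the left-hand side itself).

X → X X g: LEFT RECURSIVE (starts with X)
X → X F F: LEFT RECURSIVE (starts with X)
X → * g: starts with '*'
F → g F: starts with g
F → *: starts with '*'

The grammar has direct left recursion on: X.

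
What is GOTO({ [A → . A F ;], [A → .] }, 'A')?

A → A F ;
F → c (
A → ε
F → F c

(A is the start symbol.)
{ [A → A . F ;], [F → . F c], [F → . c (] }

GOTO(I, 'A') = CLOSURE({ [A → αX.β] : [A → α.Xβ] ∈ I, X = 'A' })

Items with dot before 'A', with the dot advanced:
  [A → . A F ;] → [A → A . F ;]
Closure of the advanced items:
  [A → A . F ;] has the dot before F: add [F → . c (], [F → . F c]

GOTO = { [A → A . F ;], [F → . F c], [F → . c (] }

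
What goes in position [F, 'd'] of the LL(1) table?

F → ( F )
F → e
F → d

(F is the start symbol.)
F → d

To find M[F, 'd'], we find productions for F where 'd' is in the predict set (PREDICT(N → α) = (FIRST(α) \ {ε}) ∪ (FOLLOW(N) if α ⇒* ε)).

F → ( F ): PREDICT = { '(' }
F → e: PREDICT = { 'e' }
F → d: PREDICT = { 'd' }
  'd' is in predict set, so this production goes in M[F, 'd']

M[F, 'd'] = F → d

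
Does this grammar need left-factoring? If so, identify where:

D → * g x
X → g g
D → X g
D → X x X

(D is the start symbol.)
Left-factoring is needed when two productions for the same non-terminal
share a common prefix on the right-hand side.

Productions for D:
  D → * g x
  D → X g
  D → X x X

Found common prefix 'X' in productions for D

Answer: Yes, D has productions with common prefix 'X'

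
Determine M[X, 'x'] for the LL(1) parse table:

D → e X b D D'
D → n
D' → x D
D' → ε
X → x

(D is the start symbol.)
To find M[X, 'x'], we find productions for X where 'x' is in the predict set (PREDICT(N → α) = (FIRST(α) \ {ε}) ∪ (FOLLOW(N) if α ⇒* ε)).

X → x: PREDICT = { 'x' }
  'x' is in predict set, so this production goes in M[X, 'x']

M[X, 'x'] = X → x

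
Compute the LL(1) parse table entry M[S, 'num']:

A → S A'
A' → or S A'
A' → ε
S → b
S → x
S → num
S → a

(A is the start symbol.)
To find M[S, 'num'], we find productions for S where 'num' is in the predict set (PREDICT(N → α) = (FIRST(α) \ {ε}) ∪ (FOLLOW(N) if α ⇒* ε)).

S → b: PREDICT = { 'b' }
S → x: PREDICT = { 'x' }
S → num: PREDICT = { 'num' }
  'num' is in predict set, so this production goes in M[S, 'num']
S → a: PREDICT = { 'a' }

M[S, 'num'] = S → num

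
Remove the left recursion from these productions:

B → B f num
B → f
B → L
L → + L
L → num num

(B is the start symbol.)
B → f B'
B → L B'
B' → f num B'
B' → ε
L → + L
L → num num

B is directly left-recursive. The standard transformation for
  A → A α₁ | ... | A α_m | β₁ | ... | β_n
is
  A  → β₁ A' | ... | β_n A'
  A' → α₁ A' | ... | α_m A' | ε

B → f becomes B → f B'
B → L becomes B → L B'
B → B f num becomes B' → f num B'
Add B' → ε

Productions for other non-terminals are unchanged:
  L → + L
  L → num num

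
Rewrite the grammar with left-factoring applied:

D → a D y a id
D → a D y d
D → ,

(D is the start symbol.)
Left-factoring transforms A → αβ₁ | αβ₂ into A → αA' and A' → β₁ | β₂
(α is the longest common prefix among the alternatives). Repeat until
no nonterminal has two alternatives with a common prefix.

Round 1: D has alternatives sharing prefix 'a D y'. Introduce D': D → a D y D'
  Add: D' → a id
  Add: D' → d

No remaining common prefixes — done.

Resulting grammar:
D → a D y D'
D' → a id
D' → d
D → ,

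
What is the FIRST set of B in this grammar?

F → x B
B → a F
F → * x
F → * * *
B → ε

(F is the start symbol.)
To compute FIRST(B), examine every production with B on the left-hand side, reading each right-hand side left to right until a non-nullable symbol is reached.

From B → a F:
  - a is a terminal: add 'a' and stop
From B → ε:
  - ε-production, so ε ∈ FIRST(B)

Collecting: FIRST(B) = { 'a', ε }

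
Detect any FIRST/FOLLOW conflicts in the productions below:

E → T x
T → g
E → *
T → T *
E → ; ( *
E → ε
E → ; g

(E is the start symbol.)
No FIRST/FOLLOW conflicts.

A FIRST/FOLLOW conflict occurs when a non-terminal N has a nullable alternative N → β (β ⇒* ε) and another alternative N → α with FIRST(α) ∩ FOLLOW(N) ≠ ∅: on such a lookahead the parser cannot decide between expanding α and letting N vanish via β.

Nullable non-terminals: E.
FIRST sets used below: FIRST(T) = { 'g' }

E: nullable alternative(s) E → ε; FOLLOW(E) = { $ }
  E → T x: FIRST \ {ε} = { 'g' } — disjoint from FOLLOW(E)
  E → *: FIRST \ {ε} = { '*' } — disjoint from FOLLOW(E)
  E → ; ( *: FIRST \ {ε} = { ';' } — disjoint from FOLLOW(E)
  E → ε: FIRST \ {ε} = { } — this is the only nullable alternative, skip
  E → ; g: FIRST \ {ε} = { ';' } — disjoint from FOLLOW(E)

T has no nullable alternative, so no FIRST/FOLLOW check is needed there.

No FIRST/FOLLOW conflicts found.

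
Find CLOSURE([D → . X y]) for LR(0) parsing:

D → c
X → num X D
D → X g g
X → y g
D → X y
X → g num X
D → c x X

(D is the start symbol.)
{ [D → . X y], [X → . g num X], [X → . num X D], [X → . y g] }

To compute CLOSURE, for each item [A → α.Bβ] where B is a non-terminal, add [B → .γ] for all productions B → γ; repeat for the newly added items until nothing changes.

Start with: [D → . X y]
  [D → . X y] has the dot before X: add [X → . num X D], [X → . y g], [X → . g num X]
No further items can be added.

CLOSURE = { [D → . X y], [X → . g num X], [X → . num X D], [X → . y g] }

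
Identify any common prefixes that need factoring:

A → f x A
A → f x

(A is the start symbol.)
Left-factoring is needed when two productions for the same non-terminal
share a common prefix on the right-hand side.

Productions for A:
  A → f x A
  A → f x

Found common prefix 'f x' in productions for A

Answer: Yes, A has productions with common prefix 'f x'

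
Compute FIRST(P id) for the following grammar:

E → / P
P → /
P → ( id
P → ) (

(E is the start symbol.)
FIRST sets of the non-terminals involved (from the grammar, by fixed-point iteration):
  FIRST(P) = { '(', ')', '/' }

To compute FIRST(P id), process the symbols left to right:
Symbol P is a non-terminal. Add FIRST(P) \ {ε} = { '(', ')', '/' }
P is not nullable (ε ∉ FIRST(P)), so stop here.
FIRST(P id) = { '(', ')', '/' }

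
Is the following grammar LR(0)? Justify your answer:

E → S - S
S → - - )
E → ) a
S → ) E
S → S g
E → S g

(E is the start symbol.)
No. Reduce-reduce conflict: [E → S g .] and [S → S g .]

A grammar is LR(0) if no state in the canonical LR(0) collection has:
  - both a shift item (dot before a terminal) and a complete item (shift-reduce conflict), or
  - two or more complete items (reduce-reduce conflict; the accept item [E' → E .] counts as a complete item here).

Augment with E' → E and build the canonical LR(0) collection (I0 = CLOSURE({[E' → . E]}), then GOTO on every symbol after a dot until no new states appear). It has 14 states:
  I0: { [E → . ) a], [E → . S - S], [E → . S g], [E' → . E], [S → . ) E], [S → . - - )], [S → . S g] }  — shift
  I1: { [E → ) . a], [E → . ) a], [E → . S - S], [E → . S g], [S → ) . E], [S → . ) E], [S → . - - )], [S → . S g] }  — shift
  I2: { [S → - . - )] }  — shift
  I3: { [E' → E .] }  — accept
  I4: { [E → S . - S], [E → S . g], [S → S . g] }  — shift
  I5: { [E → S - . S], [S → . ) E], [S → . - - )], [S → . S g] }  — shift
  I6: { [E → S g .], [S → S g .] }  — 2 reduces
  I7: { [E → . ) a], [E → . S - S], [E → . S g], [S → ) . E], [S → . ) E], [S → . - - )], [S → . S g] }  — shift
  I8: { [E → S - S .], [S → S . g] }  — shift, reduce
  I9: { [S → S g .] }  — reduce
  I10: { [S → ) E .] }  — reduce
  I11: { [S → - - . )] }  — shift
  I12: { [S → - - ) .] }  — reduce
  I13: { [E → ) a .] }  — reduce

Conflict in state I6:
  Reduce-reduce conflict: [E → S g .] and [S → S g .]
So the grammar is NOT LR(0).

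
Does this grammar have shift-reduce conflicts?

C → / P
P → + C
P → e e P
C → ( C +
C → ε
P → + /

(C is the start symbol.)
Yes — I0: [C → .] vs [C → . ( C +]; I1: [C → .] vs [C → . ( C +]; I4: [C → .] vs [C → . ( C +]; I9: [P → + / .] vs [P → . + /]

Augment with C' → C and build the canonical LR(0) collection (I0 = CLOSURE({[C' → . C]}), then GOTO on every symbol after a dot until no new states appear). It has 13 states:
  I0: { [C → . ( C +], [C → . / P], [C → .], [C' → . C] }  — shift, reduce
  I1: { [C → ( . C +], [C → . ( C +], [C → . / P], [C → .] }  — shift, reduce
  I2: { [C → / . P], [P → . + /], [P → . + C], [P → . e e P] }  — shift
  I3: { [C' → C .] }  — accept
  I4: { [C → . ( C +], [C → . / P], [C → .], [P → + . /], [P → + . C] }  — shift, reduce
  I5: { [C → / P .] }  — reduce
  I6: { [P → e . e P] }  — shift
  I7: { [P → . + /], [P → . + C], [P → . e e P], [P → e e . P] }  — shift
  I8: { [P → e e P .] }  — reduce
  I9: { [C → / . P], [P → + / .], [P → . + /], [P → . + C], [P → . e e P] }  — shift, reduce
  I10: { [P → + C .] }  — reduce
  I11: { [C → ( C . +] }  — shift
  I12: { [C → ( C + .] }  — reduce

I0 contains reduce item [C → .] and shift items [C → . ( C +], [C → . / P] — shift-reduce conflict.
I1 contains reduce item [C → .] and shift items [C → . ( C +], [C → . / P] — shift-reduce conflict.
I4 contains reduce item [C → .] and shift items [C → . ( C +], [C → . / P], [P → + . /] — shift-reduce conflict.
I9 contains reduce item [P → + / .] and shift items [P → . + /], [P → . + C], [P → . e e P] — shift-reduce conflict.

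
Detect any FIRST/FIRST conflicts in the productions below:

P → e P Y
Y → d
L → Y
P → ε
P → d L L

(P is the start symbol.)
No FIRST/FIRST conflicts.

A FIRST/FIRST conflict occurs when two productions N → α and N → β for the same non-terminal have FIRST(α) ∩ FIRST(β) ≠ ∅ (with ε ∈ FIRST of a nullable right-hand side, so two nullable alternatives also conflict).

Productions for P:
  P → e P Y: FIRST = { 'e' }
  P → ε: FIRST = { ε }
  P → d L L: FIRST = { 'd' }
Y, L have only one production, so no FIRST/FIRST conflict is possible there.

All alternatives of each non-terminal have pairwise disjoint FIRST sets.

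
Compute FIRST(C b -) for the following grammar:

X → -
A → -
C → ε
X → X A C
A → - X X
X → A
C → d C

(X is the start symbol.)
FIRST sets of the non-terminals involved (from the grammar, by fixed-point iteration):
  FIRST(C) = { 'd', ε }

To compute FIRST(C b -), process the symbols left to right:
Symbol C is a non-terminal. Add FIRST(C) \ {ε} = { 'd' }
C is nullable (ε ∈ FIRST(C)), continue to the next symbol.
Symbol b is a terminal. Add 'b' and stop.
FIRST(C b -) = { 'b', 'd' }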